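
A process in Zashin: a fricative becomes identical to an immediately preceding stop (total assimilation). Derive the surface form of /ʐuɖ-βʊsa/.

/β/ is the segment targeted by the rule; it sits immediately after /ɖ/, so it assimilates completely and surfaces as [ɖ].

[ʐuɖɖʊsa]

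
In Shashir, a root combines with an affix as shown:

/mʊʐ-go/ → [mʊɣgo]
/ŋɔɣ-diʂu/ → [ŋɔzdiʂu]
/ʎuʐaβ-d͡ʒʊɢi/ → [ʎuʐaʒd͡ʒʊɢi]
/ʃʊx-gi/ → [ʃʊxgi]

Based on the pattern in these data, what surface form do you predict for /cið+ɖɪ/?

The data show regressive place assimilation: /ʐ/ → [ɣ] before /g/; /ɣ/ → [z] before /d/; /β/ → [ʒ] before /d͡ʒ/. In each pair only place changes, matching the following consonant, while manner and voice stay constant.
Nothing changes in [ʃʊxgi]: there the adjacent consonants already agree in place (/x/ and /g/ are both velar), so this form is consistent with the same rule.
/ð/ is a voiced dental fricative. The following trigger /ɖ/ is retroflex, so /ð/ must become retroflex as well.
Changing only its place to retroflex gives [ʐ] — the voiced retroflex fricative.

[ciʐɖɪ]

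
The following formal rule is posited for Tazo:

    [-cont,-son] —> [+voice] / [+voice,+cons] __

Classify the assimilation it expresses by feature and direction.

The structural change is [+voice], and the conditioning segment [+voice,+cons] (a voiced consonant) is itself voiced, so the target comes to share the voicing of its neighbour — voicing assimilation.
Since the environment is written before the underscore, the trigger precedes the target; the direction is progressive.

progressive voicing assimilation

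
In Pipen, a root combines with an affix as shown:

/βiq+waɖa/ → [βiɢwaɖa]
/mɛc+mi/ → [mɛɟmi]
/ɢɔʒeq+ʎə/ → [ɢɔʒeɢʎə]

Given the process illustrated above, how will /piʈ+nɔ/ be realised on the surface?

The data show regressive voicing assimilation: /q/ → [ɢ] before /w/; /c/ → [ɟ] before /m/; /q/ → [ɢ] before /ʎ/. In each pair only voicing changes, matching the following consonant, while place and manner stay constant.
/ʈ/ is a voiceless retroflex stop. The following trigger /n/ is voiced, so /ʈ/ must become voiced as well.
Changing only its voicing to voiced gives [ɖ] — the voiced retroflex stop.

[piɖnɔ]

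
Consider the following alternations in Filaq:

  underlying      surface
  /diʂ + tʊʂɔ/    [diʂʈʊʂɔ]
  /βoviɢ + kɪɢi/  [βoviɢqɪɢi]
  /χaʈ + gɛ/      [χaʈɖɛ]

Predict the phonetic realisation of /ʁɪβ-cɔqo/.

[ʁɪβpɔqo]

The data show progressive place assimilation: /t/ → [ʈ] after /ʂ/; /k/ → [q] after /ɢ/; /g/ → [ɖ] after /ʈ/. In each pair only place changes, matching the preceding consonant, while manner and voice stay constant.
The rule targets /c/ (voiceless palatal stop), which sits after the trigger /β/ (bilabial).
A voiceless bilabial stop is [p], so the surface segment is [p].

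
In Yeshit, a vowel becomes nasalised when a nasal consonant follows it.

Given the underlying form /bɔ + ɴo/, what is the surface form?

[bɔ̃ɴo]

/ɔ/ sits next to the nasal /ɴ/ and is therefore nasalised to [ɔ̃].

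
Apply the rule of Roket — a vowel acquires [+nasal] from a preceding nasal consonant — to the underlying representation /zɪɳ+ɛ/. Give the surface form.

/ɛ/ sits next to the nasal /ɳ/ and is therefore nasalised to [ɛ̃].

[zɪɳɛ̃]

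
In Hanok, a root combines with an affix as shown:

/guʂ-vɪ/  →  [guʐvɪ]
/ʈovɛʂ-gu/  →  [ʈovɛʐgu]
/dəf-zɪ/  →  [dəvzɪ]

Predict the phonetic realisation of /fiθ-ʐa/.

The data show regressive voicing assimilation: /ʂ/ → [ʐ] before /v/; /ʂ/ → [ʐ] before /g/; /f/ → [v] before /z/. In each pair only voicing changes, matching the following consonant, while place and manner stay constant.
/θ/ is a voiceless dental fricative. The following trigger /ʐ/ is voiced, so /θ/ must become voiced as well.
A voiced dental fricative is [ð], so the surface segment is [ð].

[fiðʐa]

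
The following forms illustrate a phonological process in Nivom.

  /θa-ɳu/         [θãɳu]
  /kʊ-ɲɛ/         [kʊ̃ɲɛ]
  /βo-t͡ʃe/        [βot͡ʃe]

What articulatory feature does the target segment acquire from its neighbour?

The vowel /a/ surfaces as nasalised [ã] next to the following nasal /ɳ/ — it has acquired the [+nasal] feature of its neighbour.
The other form shows the same pattern: /ʊ/ → [ʊ̃] before /ɲ/ — each time a vowel is nasalised next to a following nasal.
No change occurs in [βot͡ʃe] because the vowel at the boundary is adjacent to an oral consonant, not a nasal (/o/ next to /t͡ʃ/).

nasality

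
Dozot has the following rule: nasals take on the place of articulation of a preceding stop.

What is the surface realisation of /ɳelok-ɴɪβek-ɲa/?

[ɳelokŋɪβekŋa]

/ɴ/ is a voiced uvular nasal. The preceding trigger /k/ is velar, so /ɴ/ must become velar as well.
A voiced velar nasal is [ŋ], so the surface segment is [ŋ].
At the second juncture, /ɲ/ likewise becomes [ŋ] adjacent to /k/.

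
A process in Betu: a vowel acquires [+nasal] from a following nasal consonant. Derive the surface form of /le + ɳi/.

/e/ sits next to the nasal /ɳ/ and is therefore nasalised to [ẽ].

[lẽɳi]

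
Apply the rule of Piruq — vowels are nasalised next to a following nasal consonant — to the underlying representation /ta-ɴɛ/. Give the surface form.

[tãɴɛ]

The vowel /a/ is adjacent to the following nasal /ɴ/, so it acquires [+nasal] and surfaces as [ã].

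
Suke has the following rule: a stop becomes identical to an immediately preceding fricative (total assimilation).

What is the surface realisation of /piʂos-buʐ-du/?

[piʂossuʐʐu]

/b/ is the segment targeted by the rule; it sits immediately after /s/, so it assimilates completely and surfaces as [s].
At the second juncture, /d/ likewise becomes [ʐ] adjacent to /ʐ/.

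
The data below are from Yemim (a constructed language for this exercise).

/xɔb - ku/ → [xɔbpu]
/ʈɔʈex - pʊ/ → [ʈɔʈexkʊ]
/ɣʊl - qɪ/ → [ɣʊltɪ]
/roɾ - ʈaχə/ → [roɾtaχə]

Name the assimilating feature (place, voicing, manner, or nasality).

The segment that alternates is /k/, which surfaces as [p] when adjacent to /b/.
The change velar → bilabial matches the place of the preceding /b/, identifying this as place assimilation.
The same holds elsewhere in the data: /p/ → [k] after /x/ (bilabial → velar, matching velar); /q/ → [t] after /l/ (uvular → alveolar, matching alveolar); /ʈ/ → [t] after /ɾ/ (retroflex → alveolar, matching alveolar) — only place changes, and always toward the preceding segment.

place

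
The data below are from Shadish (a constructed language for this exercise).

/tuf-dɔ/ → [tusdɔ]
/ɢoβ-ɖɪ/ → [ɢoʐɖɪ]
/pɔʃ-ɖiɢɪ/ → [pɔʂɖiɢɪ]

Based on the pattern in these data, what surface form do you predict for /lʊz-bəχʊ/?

[lʊβbəχʊ]

The data show regressive place assimilation: /f/ → [s] before /d/; /β/ → [ʐ] before /ɖ/; /ʃ/ → [ʂ] before /ɖ/. In each pair only place changes, matching the following consonant, while manner and voice stay constant.
The rule targets /z/ (voiced alveolar fricative), which sits before the trigger /b/ (bilabial).
Changing only its place to bilabial gives [β] — the voiced bilabial fricative.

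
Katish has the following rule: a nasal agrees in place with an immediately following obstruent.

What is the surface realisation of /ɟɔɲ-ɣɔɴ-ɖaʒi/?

[ɟɔŋɣɔɳɖaʒi]

/ɲ/ is a voiced palatal nasal. The following trigger /ɣ/ is velar, so /ɲ/ must become velar as well.
Changing only its place to velar gives [ŋ] — the voiced velar nasal.
The same rule applies at the second boundary: /ɴ/ → [ɳ] next to /ɖ/.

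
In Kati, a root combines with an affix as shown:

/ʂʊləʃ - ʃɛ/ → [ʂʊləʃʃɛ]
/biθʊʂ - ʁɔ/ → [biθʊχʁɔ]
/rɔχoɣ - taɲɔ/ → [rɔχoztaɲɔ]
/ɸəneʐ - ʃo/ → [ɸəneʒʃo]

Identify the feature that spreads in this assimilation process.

Comparing underlying and surface forms, /ʂ/ → [χ] is the alternation; the neighbouring /ʁ/ is constant.
/ʂ/ is retroflex while /ʁ/ is uvular; the output [χ] is uvular, matching the trigger — so the feature that spreads is place.
The same holds elsewhere in the data: /ɣ/ → [z] before /t/ (velar → alveolar, matching alveolar); /ʐ/ → [ʒ] before /ʃ/ (retroflex → postalveolar, matching postalveolar) — only place changes, and always toward the following segment.
No alternation appears in [ʂʊləʃʃɛ]: there the adjacent consonants already agree in place (/ʃ/ and /ʃ/ are both postalveolar), so this form is consistent with the same rule.

place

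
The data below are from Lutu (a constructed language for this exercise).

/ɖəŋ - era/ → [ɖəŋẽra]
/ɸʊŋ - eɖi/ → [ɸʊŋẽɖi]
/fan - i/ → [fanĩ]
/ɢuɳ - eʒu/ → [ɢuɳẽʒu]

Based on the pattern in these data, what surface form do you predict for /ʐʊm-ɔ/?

The data show progressive nasality assimilation (vowel nasalisation): /e/ → [ẽ] after /ŋ/; /i/ → [ĩ] after /n/; /e/ → [ẽ] after /ɳ/ — a vowel is nasalised by an immediately preceding nasal consonant.
The vowel /ɔ/ is adjacent to the preceding nasal /m/, so it acquires [+nasal] and surfaces as [ɔ̃].

[ʐʊmɔ̃]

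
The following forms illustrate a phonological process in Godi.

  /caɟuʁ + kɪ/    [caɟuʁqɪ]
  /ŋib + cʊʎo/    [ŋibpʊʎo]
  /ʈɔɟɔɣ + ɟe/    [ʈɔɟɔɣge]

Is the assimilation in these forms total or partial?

Underlying /k/ is realised as [q] next to /ʁ/; /ʁ/ itself does not change.
The change velar → uvular matches the place of the preceding /ʁ/, identifying this as place assimilation.
Manner and voice are unchanged, so the assimilation is partial, not total.
The same holds elsewhere in the data: /c/ → [p] after /b/ (palatal → bilabial, matching bilabial); /ɟ/ → [g] after /ɣ/ (palatal → velar, matching velar) — only place changes, and always toward the preceding segment.

partial assimilation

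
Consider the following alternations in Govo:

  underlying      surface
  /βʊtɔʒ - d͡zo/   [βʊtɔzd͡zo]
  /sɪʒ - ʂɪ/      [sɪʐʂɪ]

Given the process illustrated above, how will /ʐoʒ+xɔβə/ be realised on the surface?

The data show regressive place assimilation: /ʒ/ → [z] before /d͡z/; /ʒ/ → [ʐ] before /ʂ/. In each pair only place changes, matching the following consonant, while manner and voice stay constant.
The rule targets /ʒ/ (voiced postalveolar fricative), which sits before the trigger /x/ (velar).
Changing only its place to velar gives [ɣ] — the voiced velar fricative.

[ʐoɣxɔβə]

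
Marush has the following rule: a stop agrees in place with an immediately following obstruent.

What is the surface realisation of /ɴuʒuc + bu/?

/c/ is a voiceless palatal stop. The following trigger /b/ is bilabial, so /c/ must become bilabial as well.
The voiceless bilabial stop is [p], so /c/ → [p].

[ɴuʒupbu]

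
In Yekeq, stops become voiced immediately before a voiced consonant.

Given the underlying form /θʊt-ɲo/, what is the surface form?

/t/ is a voiceless alveolar stop. The following trigger /ɲ/ is voiced, so /t/ must become voiced as well.
A voiced alveolar stop is [d], so the surface segment is [d].

[θʊdɲo]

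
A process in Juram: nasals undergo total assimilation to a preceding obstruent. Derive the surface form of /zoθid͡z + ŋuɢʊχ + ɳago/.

/ŋ/ is the segment targeted by the rule; it sits immediately after /d͡z/, so it assimilates completely and surfaces as [d͡z].
At the second juncture, /ɳ/ likewise becomes [χ] adjacent to /χ/.

[zoθid͡zd͡zuɢʊχχago]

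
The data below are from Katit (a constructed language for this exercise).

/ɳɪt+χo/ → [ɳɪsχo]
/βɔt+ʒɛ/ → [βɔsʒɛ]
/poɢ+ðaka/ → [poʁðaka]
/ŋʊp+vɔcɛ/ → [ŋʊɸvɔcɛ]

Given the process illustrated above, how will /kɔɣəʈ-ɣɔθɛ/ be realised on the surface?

[kɔɣəʂɣɔθɛ]

The data show regressive manner assimilation: /t/ → [s] before /χ/; /t/ → [s] before /ʒ/; /ɢ/ → [ʁ] before /ð/; /p/ → [ɸ] before /v/. In each pair only manner changes, matching the following consonant, while place and voice stay constant.
/ʈ/ is a voiceless retroflex stop. The following trigger /ɣ/ is a fricative, so /ʈ/ must become a fricative as well.
The voiceless retroflex fricative is [ʂ], so /ʈ/ → [ʂ].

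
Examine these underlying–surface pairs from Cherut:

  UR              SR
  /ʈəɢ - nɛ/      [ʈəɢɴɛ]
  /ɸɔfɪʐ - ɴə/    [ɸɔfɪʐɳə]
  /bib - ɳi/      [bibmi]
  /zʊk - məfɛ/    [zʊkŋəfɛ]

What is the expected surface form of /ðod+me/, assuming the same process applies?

[ðodne]

The data show progressive place assimilation: /n/ → [ɴ] after /ɢ/; /ɴ/ → [ɳ] after /ʐ/; /ɳ/ → [m] after /b/; /m/ → [ŋ] after /k/. In each pair only place changes, matching the preceding consonant, while manner and voice stay constant.
/m/ is a voiced bilabial nasal. The preceding trigger /d/ is alveolar, so /m/ must become alveolar as well.
The voiced alveolar nasal is [n], so /m/ → [n].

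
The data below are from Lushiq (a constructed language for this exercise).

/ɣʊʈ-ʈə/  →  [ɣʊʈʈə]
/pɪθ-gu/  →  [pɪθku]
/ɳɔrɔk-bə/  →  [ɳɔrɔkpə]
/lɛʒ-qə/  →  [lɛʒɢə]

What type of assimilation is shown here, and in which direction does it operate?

Underlying /g/ is realised as [k] next to /θ/; /θ/ itself does not change.
The change voiced → voiceless matches the voicing of the preceding /θ/, identifying this as voicing assimilation.
Place and manner are unchanged, so the assimilation is partial, not total.
Checking the remaining alternations: /b/ → [p] after /k/ (voiced → voiceless, matching voiceless); /q/ → [ɢ] after /ʒ/ (voiceless → voiced, matching voiced) — only voicing changes, and always toward the preceding segment.
Nothing changes in [ɣʊʈʈə]: there the adjacent consonants already agree in voicing (/ʈ/ and /ʈ/ are both voiceless), so this form is consistent with the same rule.
Since the segment that changes follows the conditioning segment, the assimilation is progressive.

progressive voicing assimilation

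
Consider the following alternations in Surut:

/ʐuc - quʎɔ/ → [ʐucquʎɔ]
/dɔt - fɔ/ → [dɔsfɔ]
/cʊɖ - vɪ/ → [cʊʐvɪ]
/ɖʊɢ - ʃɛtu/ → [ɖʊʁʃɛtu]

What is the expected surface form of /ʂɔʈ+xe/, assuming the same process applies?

[ʂɔʂxe]

The data show regressive manner assimilation: /t/ → [s] before /f/; /ɖ/ → [ʐ] before /v/; /ɢ/ → [ʁ] before /ʃ/. In each pair only manner changes, matching the following consonant, while place and voice stay constant.
Nothing changes in [ʐucquʎɔ]: there the adjacent consonants already agree in manner (/c/ and /q/ are both stops), so this form is consistent with the same rule.
The rule targets /ʈ/ (voiceless retroflex stop), which sits before the trigger /x/ (fricative).
The voiceless retroflex fricative is [ʂ], so /ʈ/ → [ʂ].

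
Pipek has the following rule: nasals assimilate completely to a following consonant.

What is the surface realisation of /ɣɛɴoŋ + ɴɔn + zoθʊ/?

/ŋ/ is the segment targeted by the rule; it sits immediately before /ɴ/, so it assimilates completely and surfaces as [ɴ].
At the second juncture, /n/ likewise becomes [z] adjacent to /z/.

[ɣɛɴoɴɴɔzzoθʊ]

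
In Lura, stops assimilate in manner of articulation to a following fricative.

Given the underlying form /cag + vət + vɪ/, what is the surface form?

The rule targets /g/ (voiced velar stop), which sits before the trigger /v/ (fricative).
Changing only its manner to fricative gives [ɣ] — the voiced velar fricative.
At the second juncture, /t/ likewise becomes [s] adjacent to /v/.

[caɣvəsvɪ]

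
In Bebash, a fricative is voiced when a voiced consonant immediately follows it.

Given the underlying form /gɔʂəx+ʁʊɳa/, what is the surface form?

[gɔʂəɣʁʊɳa]

The rule targets /x/ (voiceless velar fricative), which sits before the trigger /ʁ/ (voiced).
The voiced velar fricative is [ɣ], so /x/ → [ɣ].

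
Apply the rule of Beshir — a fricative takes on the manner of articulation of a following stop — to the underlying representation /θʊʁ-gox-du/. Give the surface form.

[θʊɢgokdu]

The rule targets /ʁ/ (voiced uvular fricative), which sits before the trigger /g/ (stop).
Changing only its manner to stop gives [ɢ] — the voiced uvular stop.
The same rule applies at the second boundary: /x/ → [k] next to /d/.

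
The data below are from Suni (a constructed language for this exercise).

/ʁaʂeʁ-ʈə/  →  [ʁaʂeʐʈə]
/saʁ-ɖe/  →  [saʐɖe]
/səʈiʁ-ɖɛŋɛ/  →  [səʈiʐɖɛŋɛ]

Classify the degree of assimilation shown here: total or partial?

Underlying /ʁ/ is realised as [ʐ] next to /ʈ/; /ʈ/ itself does not change.
The change uvular → retroflex matches the place of the following /ʈ/, identifying this as place assimilation.
Manner and voice are unchanged, so the assimilation is partial, not total.
The other alternating form patterns the same way: /ʁ/ → [ʐ] before /ɖ/ (uvular → retroflex, matching retroflex) — only place changes, and always toward the following segment.

partial assimilation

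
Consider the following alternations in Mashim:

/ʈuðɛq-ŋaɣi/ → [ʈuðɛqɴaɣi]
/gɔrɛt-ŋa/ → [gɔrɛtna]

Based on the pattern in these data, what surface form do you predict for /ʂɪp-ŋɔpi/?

The data show progressive place assimilation: /ŋ/ → [ɴ] after /q/; /ŋ/ → [n] after /t/. In each pair only place changes, matching the preceding consonant, while manner and voice stay constant.
The rule targets /ŋ/ (voiced velar nasal), which sits after the trigger /p/ (bilabial).
A voiced bilabial nasal is [m], so the surface segment is [m].

[ʂɪpmɔpi]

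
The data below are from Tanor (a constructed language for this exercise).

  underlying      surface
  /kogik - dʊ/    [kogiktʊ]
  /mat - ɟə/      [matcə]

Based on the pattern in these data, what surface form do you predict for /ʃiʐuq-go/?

[ʃiʐuqko]

The data show progressive voicing assimilation: /d/ → [t] after /k/; /ɟ/ → [c] after /t/. In each pair only voicing changes, matching the preceding consonant, while place and manner stay constant.
/g/ is a voiced velar stop. The preceding trigger /q/ is voiceless, so /g/ must become voiceless as well.
The voiceless velar stop is [k], so /g/ → [k].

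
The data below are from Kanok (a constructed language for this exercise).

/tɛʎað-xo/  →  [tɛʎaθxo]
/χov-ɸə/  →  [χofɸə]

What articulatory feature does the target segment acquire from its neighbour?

The segment that alternates is /ð/, which surfaces as [θ] when adjacent to /x/.
/ð/ is voiced while /x/ is voiceless; the output [θ] is voiceless, matching the trigger — so the feature that spreads is voicing.
Checking the remaining alternation: /v/ → [f] before /ɸ/ (voiced → voiceless, matching voiceless) — only voicing changes, and always toward the following segment.

voicing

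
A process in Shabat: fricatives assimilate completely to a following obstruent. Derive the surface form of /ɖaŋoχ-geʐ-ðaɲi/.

[ɖaŋoggeððaɲi]

/χ/ is the segment targeted by the rule; it sits immediately before /g/, so it assimilates completely and surfaces as [g].
At the second juncture, /ʐ/ likewise becomes [ð] adjacent to /ð/.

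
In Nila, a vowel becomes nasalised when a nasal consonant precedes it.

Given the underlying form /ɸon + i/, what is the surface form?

/i/ sits next to the nasal /n/ and is therefore nasalised to [ĩ].

[ɸonĩ]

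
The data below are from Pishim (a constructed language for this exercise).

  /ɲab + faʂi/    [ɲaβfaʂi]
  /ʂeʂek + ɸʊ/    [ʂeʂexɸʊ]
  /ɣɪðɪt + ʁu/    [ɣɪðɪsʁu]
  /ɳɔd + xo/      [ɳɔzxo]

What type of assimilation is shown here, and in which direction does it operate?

regressive manner assimilation

Comparing underlying and surface forms, /b/ → [β] is the alternation; the neighbouring /f/ is constant.
The change stop → fricative matches the manner of the following /f/, identifying this as manner assimilation.
Place and voice are unchanged, so the assimilation is partial, not total.
Checking the remaining alternations: /k/ → [x] before /ɸ/ (stop → fricative, matching a fricative); /t/ → [s] before /ʁ/ (stop → fricative, matching a fricative); /d/ → [z] before /x/ (stop → fricative, matching a fricative) — only manner changes, and always toward the following segment.
The trigger is the following segment, so the direction is regressive (anticipatory).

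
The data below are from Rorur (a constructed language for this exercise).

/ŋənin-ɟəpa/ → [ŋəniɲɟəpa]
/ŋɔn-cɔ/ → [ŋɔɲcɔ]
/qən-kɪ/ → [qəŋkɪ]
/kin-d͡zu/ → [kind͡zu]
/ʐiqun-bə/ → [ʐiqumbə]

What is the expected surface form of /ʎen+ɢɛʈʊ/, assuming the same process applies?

[ʎeɴɢɛʈʊ]

The data show regressive place assimilation: /n/ → [ɲ] before /ɟ/; /n/ → [ɲ] before /c/; /n/ → [ŋ] before /k/; /n/ → [m] before /b/. In each pair only place changes, matching the following consonant, while manner and voice stay constant.
No alternation appears in [kind͡zu]: there the adjacent consonants already agree in place (/n/ and /d͡z/ are both alveolar), so this form is consistent with the same rule.
The rule targets /n/ (voiced alveolar nasal), which sits before the trigger /ɢ/ (uvular).
A voiced uvular nasal is [ɴ], so the surface segment is [ɴ].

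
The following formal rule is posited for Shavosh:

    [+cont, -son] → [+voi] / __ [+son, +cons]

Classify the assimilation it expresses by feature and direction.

regressive voicing assimilation

The target ([+cont, -son], fricatives) acquires [+voi] next to a sonorant consonant ([+son, +cons]) — it takes on the voicing of its neighbour, so the feature that spreads is voicing.
The conditioning segment sits to the right of the focus bar, meaning the trigger follows the segment that changes — regressive assimilation.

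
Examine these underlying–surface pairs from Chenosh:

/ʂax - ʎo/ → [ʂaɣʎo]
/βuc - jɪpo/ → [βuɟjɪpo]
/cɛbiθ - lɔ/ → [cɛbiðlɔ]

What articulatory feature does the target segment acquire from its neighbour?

Underlying /x/ is realised as [ɣ] next to /ʎ/; /ʎ/ itself does not change.
The change voiceless → voiced matches the voicing of the following /ʎ/, identifying this as voicing assimilation.
The same holds elsewhere in the data: /c/ → [ɟ] before /j/ (voiceless → voiced, matching voiced); /θ/ → [ð] before /l/ (voiceless → voiced, matching voiced) — only voicing changes, and always toward the following segment.

voicing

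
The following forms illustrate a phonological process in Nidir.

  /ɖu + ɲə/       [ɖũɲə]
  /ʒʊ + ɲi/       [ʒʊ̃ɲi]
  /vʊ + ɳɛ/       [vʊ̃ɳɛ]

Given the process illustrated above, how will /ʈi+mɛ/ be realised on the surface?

The data show regressive nasality assimilation (vowel nasalisation): /u/ → [ũ] before /ɲ/; /ʊ/ → [ʊ̃] before /ɲ/; /ʊ/ → [ʊ̃] before /ɳ/ — a vowel is nasalised by an immediately following nasal consonant.
The vowel /i/ is adjacent to the following nasal /m/, so it acquires [+nasal] and surfaces as [ĩ].

[ʈĩmɛ]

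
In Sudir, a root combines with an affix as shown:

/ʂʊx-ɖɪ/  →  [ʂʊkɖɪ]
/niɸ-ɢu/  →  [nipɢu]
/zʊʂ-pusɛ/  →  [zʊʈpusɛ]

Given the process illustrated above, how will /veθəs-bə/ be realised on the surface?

The data show regressive manner assimilation: /x/ → [k] before /ɖ/; /ɸ/ → [p] before /ɢ/; /ʂ/ → [ʈ] before /p/. In each pair only manner changes, matching the following consonant, while place and voice stay constant.
The rule targets /s/ (voiceless alveolar fricative), which sits before the trigger /b/ (stop).
Changing only its manner to stop gives [t] — the voiceless alveolar stop.

[veθətbə]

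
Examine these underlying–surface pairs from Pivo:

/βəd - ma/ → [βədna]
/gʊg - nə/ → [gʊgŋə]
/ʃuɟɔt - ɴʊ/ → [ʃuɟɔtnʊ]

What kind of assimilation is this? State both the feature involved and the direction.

The segment that alternates is /m/, which surfaces as [n] when adjacent to /d/.
The change bilabial → alveolar matches the place of the preceding /d/, identifying this as place assimilation.
Manner and voice are unchanged, so the assimilation is partial, not total.
Checking the remaining alternations: /n/ → [ŋ] after /g/ (alveolar → velar, matching velar); /ɴ/ → [n] after /t/ (uvular → alveolar, matching alveolar) — only place changes, and always toward the preceding segment.
Since the segment that changes follows the conditioning segment, the assimilation is progressive.

progressive place assimilation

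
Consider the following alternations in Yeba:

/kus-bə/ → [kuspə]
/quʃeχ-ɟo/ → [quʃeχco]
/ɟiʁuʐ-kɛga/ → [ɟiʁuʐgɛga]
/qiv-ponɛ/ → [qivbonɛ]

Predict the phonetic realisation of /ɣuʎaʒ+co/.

The data show progressive voicing assimilation: /b/ → [p] after /s/; /ɟ/ → [c] after /χ/; /k/ → [g] after /ʐ/; /p/ → [b] after /v/. In each pair only voicing changes, matching the preceding consonant, while place and manner stay constant.
The rule targets /c/ (voiceless palatal stop), which sits after the trigger /ʒ/ (voiced).
Changing only its voicing to voiced gives [ɟ] — the voiced palatal stop.

[ɣuʎaʒɟo]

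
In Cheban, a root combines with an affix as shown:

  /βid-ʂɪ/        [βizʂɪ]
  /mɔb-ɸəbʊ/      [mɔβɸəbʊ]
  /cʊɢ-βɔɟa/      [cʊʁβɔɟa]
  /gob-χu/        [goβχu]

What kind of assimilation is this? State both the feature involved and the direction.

regressive manner assimilation

The segment that alternates is /d/, which surfaces as [z] when adjacent to /ʂ/.
/d/ is a stop while /ʂ/ is a fricative; the output [z] is a fricative, matching the trigger — so the feature that spreads is manner.
Place and voice are unchanged, so the assimilation is partial, not total.
The other alternating forms pattern the same way: /b/ → [β] before /ɸ/ (stop → fricative, matching a fricative); /ɢ/ → [ʁ] before /β/ (stop → fricative, matching a fricative); /b/ → [β] before /χ/ (stop → fricative, matching a fricative) — only manner changes, and always toward the following segment.
Since the segment that changes precedes the conditioning segment, the assimilation is regressive.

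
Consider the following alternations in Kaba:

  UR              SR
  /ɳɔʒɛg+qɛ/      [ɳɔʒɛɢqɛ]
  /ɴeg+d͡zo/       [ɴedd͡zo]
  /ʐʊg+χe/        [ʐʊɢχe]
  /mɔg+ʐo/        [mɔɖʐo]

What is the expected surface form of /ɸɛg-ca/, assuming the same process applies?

The data show regressive place assimilation: /g/ → [ɢ] before /q/; /g/ → [d] before /d͡z/; /g/ → [ɢ] before /χ/; /g/ → [ɖ] before /ʐ/. In each pair only place changes, matching the following consonant, while manner and voice stay constant.
The rule targets /g/ (voiced velar stop), which sits before the trigger /c/ (palatal).
A voiced palatal stop is [ɟ], so the surface segment is [ɟ].

[ɸɛɟca]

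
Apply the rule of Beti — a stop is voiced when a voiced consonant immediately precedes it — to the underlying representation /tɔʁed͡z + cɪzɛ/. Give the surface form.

/c/ is a voiceless palatal stop. The preceding trigger /d͡z/ is voiced, so /c/ must become voiced as well.
The voiced palatal stop is [ɟ], so /c/ → [ɟ].

[tɔʁed͡zɟɪzɛ]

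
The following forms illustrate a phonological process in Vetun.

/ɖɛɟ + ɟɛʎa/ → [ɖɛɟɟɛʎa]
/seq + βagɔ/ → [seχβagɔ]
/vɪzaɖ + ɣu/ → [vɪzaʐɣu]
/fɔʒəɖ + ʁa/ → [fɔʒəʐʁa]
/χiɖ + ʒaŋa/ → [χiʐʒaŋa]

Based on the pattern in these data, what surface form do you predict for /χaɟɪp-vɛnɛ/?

The data show regressive manner assimilation: /q/ → [χ] before /β/; /ɖ/ → [ʐ] before /ɣ/; /ɖ/ → [ʐ] before /ʁ/; /ɖ/ → [ʐ] before /ʒ/. In each pair only manner changes, matching the following consonant, while place and voice stay constant.
Nothing changes in [ɖɛɟɟɛʎa]: there the adjacent consonants already agree in manner (/ɟ/ and /ɟ/ are both stops), so this form is consistent with the same rule.
/p/ is a voiceless bilabial stop. The following trigger /v/ is a fricative, so /p/ must become a fricative as well.
A voiceless bilabial fricative is [ɸ], so the surface segment is [ɸ].

[χaɟɪɸvɛnɛ]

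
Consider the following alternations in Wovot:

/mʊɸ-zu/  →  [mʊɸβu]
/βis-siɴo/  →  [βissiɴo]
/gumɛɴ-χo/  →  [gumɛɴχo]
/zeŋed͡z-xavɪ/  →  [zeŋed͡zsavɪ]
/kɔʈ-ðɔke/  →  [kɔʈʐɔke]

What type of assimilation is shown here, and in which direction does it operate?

progressive place assimilation

The segment that alternates is /z/, which surfaces as [β] when adjacent to /ɸ/.
The change alveolar → bilabial matches the place of the preceding /ɸ/, identifying this as place assimilation.
Manner and voice are unchanged, so the assimilation is partial, not total.
The other alternating forms pattern the same way: /x/ → [s] after /d͡z/ (velar → alveolar, matching alveolar); /ð/ → [ʐ] after /ʈ/ (dental → retroflex, matching retroflex) — only place changes, and always toward the preceding segment.
Nothing changes in [βissiɴo], [gumɛɴχo]: there the adjacent consonants already agree in place (/s/ and /s/ are both alveolar; /χ/ and /ɴ/ are both uvular), so these forms are consistent with the same rule.
Since the segment that changes follows the conditioning segment, the assimilation is progressive.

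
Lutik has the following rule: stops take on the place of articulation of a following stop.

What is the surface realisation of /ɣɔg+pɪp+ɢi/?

The rule targets /g/ (voiced velar stop), which sits before the trigger /p/ (bilabial).
Changing only its place to bilabial gives [b] — the voiced bilabial stop.
The same rule applies at the second boundary: /p/ → [q] next to /ɢ/.

[ɣɔbpɪqɢi]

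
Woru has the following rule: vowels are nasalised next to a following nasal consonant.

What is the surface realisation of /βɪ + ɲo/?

/ɪ/ sits next to the nasal /ɲ/ and is therefore nasalised to [ɪ̃].

[βɪ̃ɲo]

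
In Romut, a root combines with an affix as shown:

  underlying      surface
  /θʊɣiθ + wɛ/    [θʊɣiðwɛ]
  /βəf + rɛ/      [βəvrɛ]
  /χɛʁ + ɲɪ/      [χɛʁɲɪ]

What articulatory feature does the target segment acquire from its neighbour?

voicing

Comparing underlying and surface forms, /θ/ → [ð] is the alternation; the neighbouring /w/ is constant.
/θ/ is voiceless while /w/ is voiced; the output [ð] is voiced, matching the trigger — so the feature that spreads is voicing.
Checking the remaining alternation: /f/ → [v] before /r/ (voiceless → voiced, matching voiced) — only voicing changes, and always toward the following segment.
Nothing changes in [χɛʁɲɪ]: there the adjacent consonants already agree in voicing (/ʁ/ and /ɲ/ are both voiced), so this form is consistent with the same rule.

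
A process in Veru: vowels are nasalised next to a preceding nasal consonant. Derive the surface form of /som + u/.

[somũ]

/u/ sits next to the nasal /m/ and is therefore nasalised to [ũ].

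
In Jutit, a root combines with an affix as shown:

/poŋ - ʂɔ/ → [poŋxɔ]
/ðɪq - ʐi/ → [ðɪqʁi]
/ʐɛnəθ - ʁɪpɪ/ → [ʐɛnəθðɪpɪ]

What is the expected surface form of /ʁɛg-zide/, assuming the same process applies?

The data show progressive place assimilation: /ʂ/ → [x] after /ŋ/; /ʐ/ → [ʁ] after /q/; /ʁ/ → [ð] after /θ/. In each pair only place changes, matching the preceding consonant, while manner and voice stay constant.
/z/ is a voiced alveolar fricative. The preceding trigger /g/ is velar, so /z/ must become velar as well.
Changing only its place to velar gives [ɣ] — the voiced velar fricative.

[ʁɛgɣide]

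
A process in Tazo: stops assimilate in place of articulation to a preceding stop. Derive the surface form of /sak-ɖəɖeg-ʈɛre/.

[sakgəɖegkɛre]

The rule targets /ɖ/ (voiced retroflex stop), which sits after the trigger /k/ (velar).
The voiced velar stop is [g], so /ɖ/ → [g].
The same rule applies at the second boundary: /ʈ/ → [k] next to /g/.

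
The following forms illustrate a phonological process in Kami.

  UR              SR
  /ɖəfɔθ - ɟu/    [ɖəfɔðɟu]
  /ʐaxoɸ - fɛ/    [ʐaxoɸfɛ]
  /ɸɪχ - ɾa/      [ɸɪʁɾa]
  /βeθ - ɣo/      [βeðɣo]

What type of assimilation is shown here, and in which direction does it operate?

regressive voicing assimilation

Underlying /θ/ is realised as [ð] next to /ɟ/; /ɟ/ itself does not change.
The change voiceless → voiced matches the voicing of the following /ɟ/, identifying this as voicing assimilation.
Place and manner are unchanged, so the assimilation is partial, not total.
The other alternating forms pattern the same way: /χ/ → [ʁ] before /ɾ/ (voiceless → voiced, matching voiced); /θ/ → [ð] before /ɣ/ (voiceless → voiced, matching voiced) — only voicing changes, and always toward the following segment.
Nothing changes in [ʐaxoɸfɛ]: there the adjacent consonants already agree in voicing (/ɸ/ and /f/ are both voiceless), so this form is consistent with the same rule.
The trigger is the following segment, so the direction is regressive (anticipatory).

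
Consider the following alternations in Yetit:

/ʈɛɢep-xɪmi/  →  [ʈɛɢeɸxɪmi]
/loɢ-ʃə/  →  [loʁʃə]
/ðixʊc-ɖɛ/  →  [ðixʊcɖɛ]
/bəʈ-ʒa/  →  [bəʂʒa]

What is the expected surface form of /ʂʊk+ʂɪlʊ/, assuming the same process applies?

[ʂʊxʂɪlʊ]

The data show regressive manner assimilation: /p/ → [ɸ] before /x/; /ɢ/ → [ʁ] before /ʃ/; /ʈ/ → [ʂ] before /ʒ/. In each pair only manner changes, matching the following consonant, while place and voice stay constant.
Nothing changes in [ðixʊcɖɛ]: there the adjacent consonants already agree in manner (/c/ and /ɖ/ are both stops), so this form is consistent with the same rule.
The rule targets /k/ (voiceless velar stop), which sits before the trigger /ʂ/ (fricative).
A voiceless velar fricative is [x], so the surface segment is [x].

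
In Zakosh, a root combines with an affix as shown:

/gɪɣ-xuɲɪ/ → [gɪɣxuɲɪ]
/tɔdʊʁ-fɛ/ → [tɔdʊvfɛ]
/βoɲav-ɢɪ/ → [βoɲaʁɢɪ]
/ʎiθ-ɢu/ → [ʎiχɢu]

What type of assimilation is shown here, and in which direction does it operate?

Comparing underlying and surface forms, /ʁ/ → [v] is the alternation; the neighbouring /f/ is constant.
/ʁ/ is uvular while /f/ is labiodental; the output [v] is labiodental, matching the trigger — so the feature that spreads is place.
Manner and voice are unchanged, so the assimilation is partial, not total.
The other alternating forms pattern the same way: /v/ → [ʁ] before /ɢ/ (labiodental → uvular, matching uvular); /θ/ → [χ] before /ɢ/ (dental → uvular, matching uvular) — only place changes, and always toward the following segment.
No alternation appears in [gɪɣxuɲɪ]: there the adjacent consonants already agree in place (/ɣ/ and /x/ are both velar), so this form is consistent with the same rule.
The trigger is the following segment, so the direction is regressive (anticipatory).

regressive place assimilation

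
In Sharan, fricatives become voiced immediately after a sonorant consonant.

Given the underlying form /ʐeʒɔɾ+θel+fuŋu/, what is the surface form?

[ʐeʒɔɾðelvuŋu]

/θ/ is a voiceless dental fricative. The preceding trigger /ɾ/ is voiced, so /θ/ must become voiced as well.
Changing only its voicing to voiced gives [ð] — the voiced dental fricative.
At the second juncture, /f/ likewise becomes [v] adjacent to /l/.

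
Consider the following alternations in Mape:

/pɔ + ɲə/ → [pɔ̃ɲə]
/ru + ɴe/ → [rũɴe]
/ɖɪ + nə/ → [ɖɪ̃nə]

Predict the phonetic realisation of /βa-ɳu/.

[βãɳu]

The data show regressive nasality assimilation (vowel nasalisation): /ɔ/ → [ɔ̃] before /ɲ/; /u/ → [ũ] before /ɴ/; /ɪ/ → [ɪ̃] before /n/ — a vowel is nasalised by an immediately following nasal consonant.
The vowel /a/ is adjacent to the following nasal /ɳ/, so it acquires [+nasal] and surfaces as [ã].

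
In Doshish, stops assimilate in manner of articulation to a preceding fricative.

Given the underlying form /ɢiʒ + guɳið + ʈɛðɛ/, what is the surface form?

[ɢiʒɣuɳiðʂɛðɛ]

The rule targets /g/ (voiced velar stop), which sits after the trigger /ʒ/ (fricative).
Changing only its manner to fricative gives [ɣ] — the voiced velar fricative.
At the second juncture, /ʈ/ likewise becomes [ʂ] adjacent to /ð/.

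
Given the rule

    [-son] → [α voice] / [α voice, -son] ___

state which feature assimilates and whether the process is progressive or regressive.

The shared variable α links the value of [voice] on the target to the same value on the neighbouring segment, so voicing is the feature that assimilates.
The conditioning segment sits to the left of the focus bar, meaning the trigger precedes the segment that changes — progressive assimilation.

progressive voicing assimilation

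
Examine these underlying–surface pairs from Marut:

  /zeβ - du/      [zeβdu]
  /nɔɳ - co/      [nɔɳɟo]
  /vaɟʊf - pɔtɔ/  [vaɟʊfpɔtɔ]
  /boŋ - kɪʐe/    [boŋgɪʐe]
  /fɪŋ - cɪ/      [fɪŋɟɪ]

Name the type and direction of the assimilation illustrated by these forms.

Underlying /c/ is realised as [ɟ] next to /ɳ/; /ɳ/ itself does not change.
The change voiceless → voiced matches the voicing of the preceding /ɳ/, identifying this as voicing assimilation.
Place and manner are unchanged, so the assimilation is partial, not total.
Checking the remaining alternations: /k/ → [g] after /ŋ/ (voiceless → voiced, matching voiced); /c/ → [ɟ] after /ŋ/ (voiceless → voiced, matching voiced) — only voicing changes, and always toward the preceding segment.
No alternation appears in [zeβdu], [vaɟʊfpɔtɔ]: there the adjacent consonants already agree in voicing (/d/ and /β/ are both voiced; /p/ and /f/ are both voiceless), so these forms are consistent with the same rule.
The trigger is the preceding segment, so the direction is progressive (perseverative).

progressive voicing assimilation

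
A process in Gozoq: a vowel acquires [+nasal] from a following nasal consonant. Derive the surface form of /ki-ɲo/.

[kĩɲo]

/i/ sits next to the nasal /ɲ/ and is therefore nasalised to [ĩ].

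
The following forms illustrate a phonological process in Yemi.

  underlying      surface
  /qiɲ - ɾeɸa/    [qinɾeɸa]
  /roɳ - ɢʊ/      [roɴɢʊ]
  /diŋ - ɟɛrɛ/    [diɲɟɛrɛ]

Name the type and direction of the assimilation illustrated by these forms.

The segment that alternates is /ɲ/, which surfaces as [n] when adjacent to /ɾ/.
/ɲ/ is palatal while /ɾ/ is alveolar; the output [n] is alveolar, matching the trigger — so the feature that spreads is place.
Manner and voice are unchanged, so the assimilation is partial, not total.
Checking the remaining alternations: /ɳ/ → [ɴ] before /ɢ/ (retroflex → uvular, matching uvular); /ŋ/ → [ɲ] before /ɟ/ (velar → palatal, matching palatal) — only place changes, and always toward the following segment.
The trigger is the following segment, so the direction is regressive (anticipatory).

regressive place assimilation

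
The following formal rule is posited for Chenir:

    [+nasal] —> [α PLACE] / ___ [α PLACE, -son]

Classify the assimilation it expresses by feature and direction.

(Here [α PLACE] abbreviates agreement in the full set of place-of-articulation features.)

The rule copies the place features (abbreviated [PLACE]) from the environment onto the target, so the assimilating feature is place.
Since the environment is written after the underscore, the trigger follows the target; the direction is regressive.

regressive place assimilation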